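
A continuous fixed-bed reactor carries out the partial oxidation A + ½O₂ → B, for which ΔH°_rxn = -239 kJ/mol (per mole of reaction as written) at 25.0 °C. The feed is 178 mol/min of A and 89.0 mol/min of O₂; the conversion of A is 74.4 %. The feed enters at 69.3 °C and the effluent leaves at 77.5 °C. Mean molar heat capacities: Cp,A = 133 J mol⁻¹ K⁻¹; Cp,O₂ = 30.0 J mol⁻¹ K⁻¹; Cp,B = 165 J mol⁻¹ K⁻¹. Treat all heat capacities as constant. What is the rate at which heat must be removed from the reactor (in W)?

Extent of reaction ξ = 0.744 × 178 = 132.43 mol/min
Reaction term: ξ·ΔH°_rxn = 132.43 × -239 = -31651 kJ/min
Sensible, feed 69.3→25 °C: -1167 kJ/min
Outlet flows (mol/min): A 45.568, O₂ 22.784, B 132.43
Sensible, products 25→77.5 °C: 1501.3 kJ/min
Q = ΔH = -31317 kJ/min = -521.95 kW
Heat removed = 521950 W

Q_out = 522000 W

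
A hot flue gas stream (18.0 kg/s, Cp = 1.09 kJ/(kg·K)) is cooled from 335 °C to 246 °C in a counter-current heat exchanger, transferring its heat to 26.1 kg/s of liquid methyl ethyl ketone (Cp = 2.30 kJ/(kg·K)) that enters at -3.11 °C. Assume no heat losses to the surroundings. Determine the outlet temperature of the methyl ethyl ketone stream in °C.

T_c,out = 26.0 °C

Heat released by hot stream: Q = 18.0 × 1.09 × (335 − 246) = 1746.2 kJ/s
Energy balance on cold side (adiabatic exchanger): Q = ṁ_c·Cp_c·(T_c,out − T_c,in)
T_c,out = -3.11 + 1746.2/(26.1 × 2.30) = 25.978 °C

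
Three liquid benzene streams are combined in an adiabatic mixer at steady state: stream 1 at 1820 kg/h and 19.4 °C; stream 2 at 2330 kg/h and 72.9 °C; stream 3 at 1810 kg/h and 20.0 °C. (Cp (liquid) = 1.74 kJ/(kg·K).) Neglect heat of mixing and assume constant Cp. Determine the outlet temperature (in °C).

Energy balance with Q = 0: Σ ṁᵢCp,ᵢ(T_out − Tᵢ) = 0
T_out = Σ ṁᵢCp,ᵢTᵢ / Σ ṁᵢCp,ᵢ
      = 419980 / 10370 = 40.497 °C

T_out = 40.5 °C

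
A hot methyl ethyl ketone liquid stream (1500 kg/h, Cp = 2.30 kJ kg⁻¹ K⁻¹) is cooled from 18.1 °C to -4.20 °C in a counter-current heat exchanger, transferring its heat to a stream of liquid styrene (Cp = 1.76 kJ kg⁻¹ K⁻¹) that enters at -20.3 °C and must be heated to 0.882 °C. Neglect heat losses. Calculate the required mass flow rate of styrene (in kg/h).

Heat released by hot stream: Q = 1500 × 2.30 × (18.1 − -4.20) = 76935 kJ/h
Energy balance on cold side (adiabatic exchanger): Q = ṁ_c·Cp_c·(T_c,out − T_c,in)
ṁ_c = 76935 / [1.76 × (0.882 − -20.3)] = 2063.7 kg/h

ṁ_c = 2060 kg/h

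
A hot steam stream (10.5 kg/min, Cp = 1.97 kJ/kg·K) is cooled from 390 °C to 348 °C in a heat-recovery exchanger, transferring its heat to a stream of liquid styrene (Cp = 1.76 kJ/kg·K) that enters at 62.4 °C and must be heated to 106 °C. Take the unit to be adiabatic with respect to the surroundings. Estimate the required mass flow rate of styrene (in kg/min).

Heat released by hot stream: Q = 10.5 × 1.97 × (390 − 348) = 868.77 kJ/min
Energy balance on cold side (adiabatic exchanger): Q = ṁ_c·Cp_c·(T_c,out − T_c,in)
ṁ_c = 868.77 / [1.76 × (106 − 62.4)] = 11.322 kg/min

ṁ_c = 11.3 kg/min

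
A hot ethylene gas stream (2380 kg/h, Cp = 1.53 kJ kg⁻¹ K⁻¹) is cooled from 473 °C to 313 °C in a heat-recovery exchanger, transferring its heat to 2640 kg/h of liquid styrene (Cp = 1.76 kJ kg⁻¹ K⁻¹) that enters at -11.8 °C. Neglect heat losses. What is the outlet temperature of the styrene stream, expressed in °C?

Heat released by hot stream: Q = 2380 × 1.53 × (473 − 313) = 582620 kJ/h
Energy balance on cold side (adiabatic exchanger): Q = ṁ_c·Cp_c·(T_c,out − T_c,in)
T_c,out = -11.8 + 582620/(2640 × 1.76) = 113.59 °C

T_c,out = 114 °C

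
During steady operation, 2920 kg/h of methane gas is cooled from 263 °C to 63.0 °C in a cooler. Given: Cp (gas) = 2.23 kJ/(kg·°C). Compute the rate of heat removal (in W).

Q = ṁ·Cp·ΔT = 2920 × 2.23 × (63.0 − 263) = -1.3023e+06 kJ/h
Converting: 1.3023e+06 / 3600 s = 361.76 kW
Cooling duty = 361760 W

Q_c = 362000 W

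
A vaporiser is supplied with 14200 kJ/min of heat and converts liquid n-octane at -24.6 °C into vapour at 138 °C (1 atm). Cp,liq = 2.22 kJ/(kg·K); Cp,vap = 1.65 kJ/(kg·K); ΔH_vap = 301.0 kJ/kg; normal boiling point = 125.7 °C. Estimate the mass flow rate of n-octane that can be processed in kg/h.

ṁ = 1300 kg/h

Δh = 2.22×(125.7−-24.6) + 301.0 + 1.65×(138−125.7) = 654.96 kJ/kg
Q = 14200 kJ/min = 236.67 kJ/s = 852000 kJ/h
ṁ = Q/Δh = 852000 / 654.96 = 1300.8 kg/h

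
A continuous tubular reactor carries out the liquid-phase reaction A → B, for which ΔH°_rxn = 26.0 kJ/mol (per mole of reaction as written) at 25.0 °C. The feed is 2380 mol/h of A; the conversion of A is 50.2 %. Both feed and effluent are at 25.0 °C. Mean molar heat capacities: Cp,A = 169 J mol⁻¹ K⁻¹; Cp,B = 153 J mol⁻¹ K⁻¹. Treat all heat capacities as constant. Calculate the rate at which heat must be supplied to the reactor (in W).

Extent of reaction ξ = 0.502 × 2380 = 1194.8 mol/h
Reaction term: ξ·ΔH°_rxn = 1194.8 × 26.0 = 31064 kJ/h
Q = ΔH = 31064 kJ/h = 8.6288 kW
Heat supplied = 8628.8 W

Q_in = 8630 W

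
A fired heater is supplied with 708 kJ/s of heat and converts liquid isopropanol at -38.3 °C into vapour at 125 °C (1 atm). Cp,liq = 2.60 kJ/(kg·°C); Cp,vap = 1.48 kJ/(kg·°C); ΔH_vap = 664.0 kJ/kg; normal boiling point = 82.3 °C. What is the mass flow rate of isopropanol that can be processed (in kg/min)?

ṁ = 40.8 kg/min

Δh = 2.60×(82.3−-38.3) + 664.0 + 1.48×(125−82.3) = 1040.8 kJ/kg
Q = 708 kJ/s = 708 kJ/s = 42480 kJ/min
ṁ = Q/Δh = 42480 / 1040.8 = 40.816 kg/min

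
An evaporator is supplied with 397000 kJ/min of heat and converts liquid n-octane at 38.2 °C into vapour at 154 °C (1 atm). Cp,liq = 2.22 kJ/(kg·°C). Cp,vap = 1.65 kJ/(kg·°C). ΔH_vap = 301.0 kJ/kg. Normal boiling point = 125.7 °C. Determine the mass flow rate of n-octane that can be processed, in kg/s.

ṁ = 12.2 kg/s

Δh = 2.22×(125.7−38.2) + 301.0 + 1.65×(154−125.7) = 541.94 kJ/kg
Q = 397000 kJ/min = 6616.7 kJ/s = 6616.7 kJ/s
ṁ = Q/Δh = 6616.7 / 541.94 = 12.209 kg/s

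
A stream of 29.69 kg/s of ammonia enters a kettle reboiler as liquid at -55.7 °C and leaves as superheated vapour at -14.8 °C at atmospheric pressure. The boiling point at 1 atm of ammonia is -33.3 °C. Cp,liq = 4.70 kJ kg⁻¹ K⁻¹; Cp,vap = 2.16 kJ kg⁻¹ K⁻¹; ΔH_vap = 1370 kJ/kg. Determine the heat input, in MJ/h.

Q = 162000 MJ/h

liquid -55.7→-33.3 °C: 105.28 kJ/kg
vaporisation at -33.3 °C: 1370 kJ/kg
vapour -33.3→-14.8 °C: 39.96 kJ/kg
Δh = 105.28 + 1370 + 39.96 = 1515.2 kJ/kg
Q = ṁ·Δh = 29.69 kg/s × 1515.2 kJ/kg = 44987 kJ/s
|Q| = 44987 kW = 161950 MJ/h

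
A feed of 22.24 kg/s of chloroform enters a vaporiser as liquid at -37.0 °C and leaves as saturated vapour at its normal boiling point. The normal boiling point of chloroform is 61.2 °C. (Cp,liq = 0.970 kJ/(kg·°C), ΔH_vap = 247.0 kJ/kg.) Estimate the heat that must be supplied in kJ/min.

liquid -37.0→61.2 °C: 95.254 kJ/kg
vaporisation at 61.2 °C: 247 kJ/kg
Δh = 95.254 + 247 = 342.25 kJ/kg
Q = ṁ·Δh = 22.24 kg/s × 342.25 kJ/kg = 7611.7 kJ/s
|Q| = 7611.7 kW = 456700 kJ/min

Q = 457000 kJ/min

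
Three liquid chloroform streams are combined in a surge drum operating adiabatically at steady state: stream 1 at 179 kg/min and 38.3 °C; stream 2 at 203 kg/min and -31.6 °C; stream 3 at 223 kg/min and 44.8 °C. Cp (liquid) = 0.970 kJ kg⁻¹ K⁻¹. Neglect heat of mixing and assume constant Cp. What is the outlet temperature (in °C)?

T_out = 17.2 °C

Adiabatic, steady state ⇒ Σ ṁᵢCp,ᵢ(T_out − Tᵢ) = 0
T_out = Σ ṁᵢCp,ᵢTᵢ / Σ ṁᵢCp,ᵢ
      = 10118 / 586.85 = 17.242 °C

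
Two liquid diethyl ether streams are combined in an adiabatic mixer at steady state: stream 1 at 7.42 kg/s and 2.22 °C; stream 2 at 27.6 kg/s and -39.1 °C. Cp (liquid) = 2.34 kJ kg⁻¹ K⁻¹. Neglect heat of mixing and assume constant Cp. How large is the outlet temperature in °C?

Energy balance with Q = 0: Σ ṁᵢCp,ᵢ(T_out − Tᵢ) = 0
T_out = Σ ṁᵢCp,ᵢTᵢ / Σ ṁᵢCp,ᵢ
      = -2486.7 / 81.947 = -30.345 °C

T_out = -30.3 °C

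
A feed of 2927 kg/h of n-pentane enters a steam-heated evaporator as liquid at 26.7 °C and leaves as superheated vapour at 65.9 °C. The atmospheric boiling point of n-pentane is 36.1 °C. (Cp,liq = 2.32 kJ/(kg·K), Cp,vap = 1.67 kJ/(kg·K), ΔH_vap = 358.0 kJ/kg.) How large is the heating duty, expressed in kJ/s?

Q = 349 kJ/s

liquid 26.7→36.1 °C: 21.808 kJ/kg
vaporisation at 36.1 °C: 358 kJ/kg
vapour 36.1→65.9 °C: 49.766 kJ/kg
Δh = 21.808 + 358 + 49.766 = 429.57 kJ/kg
Q = ṁ·Δh = 2927 kg/h × 429.57 kJ/kg = 1.2574e+06 kJ/h
|Q| = 349.27 kW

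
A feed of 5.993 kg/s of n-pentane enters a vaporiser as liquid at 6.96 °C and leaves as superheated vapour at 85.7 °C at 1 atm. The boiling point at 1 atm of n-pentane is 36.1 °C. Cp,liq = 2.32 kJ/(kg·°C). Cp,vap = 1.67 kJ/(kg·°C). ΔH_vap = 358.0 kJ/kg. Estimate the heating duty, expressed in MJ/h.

Q = 11000 MJ/h

liquid 6.96→36.1 °C: 67.605 kJ/kg
vaporisation at 36.1 °C: 358 kJ/kg
vapour 36.1→85.7 °C: 82.832 kJ/kg
Δh = 67.605 + 358 + 82.832 = 508.44 kJ/kg
Q = ṁ·Δh = 5.993 kg/s × 508.44 kJ/kg = 3047.1 kJ/s
|Q| = 3047.1 kW = 10969 MJ/h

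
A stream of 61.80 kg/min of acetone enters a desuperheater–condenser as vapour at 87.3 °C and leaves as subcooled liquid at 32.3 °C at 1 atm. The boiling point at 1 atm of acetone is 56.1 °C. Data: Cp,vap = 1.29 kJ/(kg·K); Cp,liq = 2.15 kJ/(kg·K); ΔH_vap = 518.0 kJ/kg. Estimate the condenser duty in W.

Q_c = 628000 W

vapour 87.3→56.1 °C: -40.248 kJ/kg
condensation at 56.1 °C: -518 kJ/kg
liquid 56.1→32.3 °C: -51.17 kJ/kg
Δh = -40.248 + -518 + -51.17 = -609.42 kJ/kg
Q = ṁ·Δh = 61.80 kg/min × -609.42 kJ/kg = -37662 kJ/min
|Q| = 627.7 kW = 627700 W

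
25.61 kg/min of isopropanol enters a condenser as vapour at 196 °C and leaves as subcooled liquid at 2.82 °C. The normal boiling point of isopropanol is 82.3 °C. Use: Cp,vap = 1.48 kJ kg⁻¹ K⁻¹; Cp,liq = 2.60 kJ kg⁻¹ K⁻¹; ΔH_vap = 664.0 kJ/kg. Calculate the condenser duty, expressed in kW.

Q_c = 443 kW

vapour 196→82.3 °C: -168.28 kJ/kg
condensation at 82.3 °C: -664 kJ/kg
liquid 82.3→2.82 °C: -206.65 kJ/kg
Δh = -168.28 + -664 + -206.65 = -1038.9 kJ/kg
Q = ṁ·Δh = 25.61 kg/min × -1038.9 kJ/kg = -26607 kJ/min
|Q| = 443.45 kW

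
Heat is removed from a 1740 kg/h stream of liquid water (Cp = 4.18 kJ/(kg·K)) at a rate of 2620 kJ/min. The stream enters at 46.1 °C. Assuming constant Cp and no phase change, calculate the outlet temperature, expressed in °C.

T_out = 24.5 °C

Q = 2620 kJ/min = 157200 kJ/h
ΔT = Q/(ṁ·Cp) = 157200/(1740×4.18) = 21.614 K
T_out = 46.1 − 21.614 = 24.486 °C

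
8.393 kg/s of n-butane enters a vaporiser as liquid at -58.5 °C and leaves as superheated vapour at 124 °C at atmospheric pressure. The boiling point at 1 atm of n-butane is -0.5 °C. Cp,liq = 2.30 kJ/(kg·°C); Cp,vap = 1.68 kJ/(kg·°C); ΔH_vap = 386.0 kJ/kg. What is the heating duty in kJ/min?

liquid -58.5→-0.5 °C: 133.4 kJ/kg
vaporisation at -0.5 °C: 386 kJ/kg
vapour -0.5→124 °C: 209.16 kJ/kg
Δh = 133.4 + 386 + 209.16 = 728.56 kJ/kg
Q = ṁ·Δh = 8.393 kg/s × 728.56 kJ/kg = 6114.8 kJ/s
|Q| = 6114.8 kW = 366890 kJ/min

Q = 367000 kJ/min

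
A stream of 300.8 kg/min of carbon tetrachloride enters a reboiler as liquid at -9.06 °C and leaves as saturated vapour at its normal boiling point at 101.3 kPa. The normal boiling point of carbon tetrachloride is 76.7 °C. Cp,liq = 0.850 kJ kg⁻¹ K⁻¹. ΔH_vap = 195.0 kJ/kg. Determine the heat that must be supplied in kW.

liquid -9.06→76.7 °C: 72.896 kJ/kg
vaporisation at 76.7 °C: 195 kJ/kg
Δh = 72.896 + 195 = 267.9 kJ/kg
Q = ṁ·Δh = 300.8 kg/min × 267.9 kJ/kg = 80583 kJ/min
|Q| = 1343.1 kW

Q = 1340 kW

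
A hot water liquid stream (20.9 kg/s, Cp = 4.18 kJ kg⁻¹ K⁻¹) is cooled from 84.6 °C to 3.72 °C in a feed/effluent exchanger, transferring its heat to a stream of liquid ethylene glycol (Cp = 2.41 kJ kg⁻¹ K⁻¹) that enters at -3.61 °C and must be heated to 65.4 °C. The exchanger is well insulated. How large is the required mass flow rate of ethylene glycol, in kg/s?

Heat released by hot stream: Q = 20.9 × 4.18 × (84.6 − 3.72) = 7065.8 kJ/s
Energy balance on cold side (adiabatic exchanger): Q = ṁ_c·Cp_c·(T_c,out − T_c,in)
ṁ_c = 7065.8 / [2.41 × (65.4 − -3.61)] = 42.485 kg/s

ṁ_c = 42.5 kg/s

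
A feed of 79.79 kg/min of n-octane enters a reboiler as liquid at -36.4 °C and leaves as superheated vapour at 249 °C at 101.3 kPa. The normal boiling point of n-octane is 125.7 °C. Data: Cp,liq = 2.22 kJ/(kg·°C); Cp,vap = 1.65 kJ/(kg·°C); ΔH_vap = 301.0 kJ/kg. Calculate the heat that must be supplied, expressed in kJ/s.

Q = 1150 kJ/s

liquid -36.4→125.7 °C: 359.86 kJ/kg
vaporisation at 125.7 °C: 301 kJ/kg
vapour 125.7→249 °C: 203.44 kJ/kg
Δh = 359.86 + 301 + 203.44 = 864.31 kJ/kg
Q = ṁ·Δh = 79.79 kg/min × 864.31 kJ/kg = 68963 kJ/min
|Q| = 1149.4 kW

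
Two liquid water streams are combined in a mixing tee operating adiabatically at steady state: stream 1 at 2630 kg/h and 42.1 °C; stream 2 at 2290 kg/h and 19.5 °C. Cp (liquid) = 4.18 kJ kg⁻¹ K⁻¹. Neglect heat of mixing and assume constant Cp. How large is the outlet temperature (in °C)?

No heat crosses the boundary, so H_out = H_in.
Σ ṁᵢCp,ᵢTᵢ = 2630×4.18×42.1 + 2290×4.18×19.5 = 649480
Σ ṁᵢCp,ᵢ = 2630×4.18 + 2290×4.18 = 20566
T_out = 649480 / 20566 = 31.581 °C

T_out = 31.6 °C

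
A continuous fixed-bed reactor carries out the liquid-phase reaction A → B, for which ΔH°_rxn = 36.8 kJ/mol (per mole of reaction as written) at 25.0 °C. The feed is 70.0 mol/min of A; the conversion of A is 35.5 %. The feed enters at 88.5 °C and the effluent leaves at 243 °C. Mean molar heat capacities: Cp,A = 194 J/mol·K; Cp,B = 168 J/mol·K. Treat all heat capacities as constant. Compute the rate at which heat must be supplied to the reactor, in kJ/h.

Q_in = 172000 kJ/h

Extent of reaction ξ = 0.355 × 70.0 = 24.85 mol/min
Reaction term: ξ·ΔH°_rxn = 24.85 × 36.8 = 914.48 kJ/min
Sensible, feed 88.5→25 °C: -862.33 kJ/min
Outlet flows (mol/min): A 45.15, B 24.85
Sensible, products 25→243 °C: 2819.6 kJ/min
Q = ΔH = 2871.7 kJ/min = 47.862 kW
Heat supplied = 172300 kJ/h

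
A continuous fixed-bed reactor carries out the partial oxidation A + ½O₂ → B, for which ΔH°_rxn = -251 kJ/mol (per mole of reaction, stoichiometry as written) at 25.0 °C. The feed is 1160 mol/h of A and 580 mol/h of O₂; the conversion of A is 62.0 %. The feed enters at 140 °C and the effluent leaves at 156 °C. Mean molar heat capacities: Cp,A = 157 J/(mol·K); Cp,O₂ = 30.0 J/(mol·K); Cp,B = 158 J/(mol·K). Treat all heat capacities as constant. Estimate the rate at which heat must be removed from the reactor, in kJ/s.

Q_out = 49.6 kJ/s

Extent of reaction ξ = 0.620 × 1160 = 719.2 mol/h
Reaction term: ξ·ΔH°_rxn = 719.2 × -251 = -180520 kJ/h
Sensible, feed 140→25 °C: -22945 kJ/h
Outlet flows (mol/h): A 440.8, O₂ 220.4, B 719.2
Sensible, products 25→156 °C: 24818 kJ/h
Q = ΔH = -178650 kJ/h = -49.624 kW
Heat removed = 49.624 kJ/s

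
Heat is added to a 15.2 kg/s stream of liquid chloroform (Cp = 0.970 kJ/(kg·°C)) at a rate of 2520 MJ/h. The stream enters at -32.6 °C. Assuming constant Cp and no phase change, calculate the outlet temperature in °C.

T_out = 14.9 °C

Q = 2520 MJ/h = 700 kJ/s
ΔT = Q/(ṁ·Cp) = 700/(15.2×0.970) = 47.477 K
T_out = -32.6 + 47.477 = 14.877 °C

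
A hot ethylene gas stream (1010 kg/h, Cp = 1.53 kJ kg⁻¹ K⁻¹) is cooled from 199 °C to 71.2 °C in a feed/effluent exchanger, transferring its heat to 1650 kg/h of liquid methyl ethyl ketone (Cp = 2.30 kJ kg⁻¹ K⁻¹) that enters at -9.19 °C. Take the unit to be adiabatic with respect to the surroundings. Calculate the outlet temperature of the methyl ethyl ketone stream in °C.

T_c,out = 42.8 °C

Heat released by hot stream: Q = 1010 × 1.53 × (199 − 71.2) = 197490 kJ/h
Energy balance on cold side (adiabatic exchanger): Q = ṁ_c·Cp_c·(T_c,out − T_c,in)
T_c,out = -9.19 + 197490/(1650 × 2.30) = 42.849 °C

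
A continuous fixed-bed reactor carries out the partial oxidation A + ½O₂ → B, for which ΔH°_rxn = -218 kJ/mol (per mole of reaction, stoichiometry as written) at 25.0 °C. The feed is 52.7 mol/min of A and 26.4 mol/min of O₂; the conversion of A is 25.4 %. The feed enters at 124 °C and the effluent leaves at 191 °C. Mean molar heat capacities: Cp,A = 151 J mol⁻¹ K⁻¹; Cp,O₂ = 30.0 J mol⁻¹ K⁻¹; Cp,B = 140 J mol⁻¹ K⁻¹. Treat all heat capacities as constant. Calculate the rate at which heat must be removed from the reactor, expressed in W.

Extent of reaction ξ = 0.254 × 52.7 = 13.386 mol/min
Reaction term: ξ·ΔH°_rxn = 13.386 × -218 = -2918.1 kJ/min
Sensible, feed 124→25 °C: -866.22 kJ/min
Outlet flows (mol/min): A 39.314, O₂ 19.707, B 13.386
Sensible, products 25→191 °C: 1394.7 kJ/min
Q = ΔH = -2389.6 kJ/min = -39.827 kW
Heat removed = 39827 W

Q_out = 39800 W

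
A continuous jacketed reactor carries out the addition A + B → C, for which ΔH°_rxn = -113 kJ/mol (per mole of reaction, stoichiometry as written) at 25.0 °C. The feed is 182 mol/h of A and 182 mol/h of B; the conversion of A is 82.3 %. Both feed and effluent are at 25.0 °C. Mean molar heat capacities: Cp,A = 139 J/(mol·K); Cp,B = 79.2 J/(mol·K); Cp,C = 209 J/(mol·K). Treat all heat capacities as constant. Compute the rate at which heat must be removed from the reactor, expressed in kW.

Q_out = 4.70 kW

Extent of reaction ξ = 0.823 × 182 = 149.79 mol/h
Reaction term: ξ·ΔH°_rxn = 149.79 × -113 = -16926 kJ/h
Q = ΔH = -16926 kJ/h = -4.7016 kW
Heat removed = 4.7016 kW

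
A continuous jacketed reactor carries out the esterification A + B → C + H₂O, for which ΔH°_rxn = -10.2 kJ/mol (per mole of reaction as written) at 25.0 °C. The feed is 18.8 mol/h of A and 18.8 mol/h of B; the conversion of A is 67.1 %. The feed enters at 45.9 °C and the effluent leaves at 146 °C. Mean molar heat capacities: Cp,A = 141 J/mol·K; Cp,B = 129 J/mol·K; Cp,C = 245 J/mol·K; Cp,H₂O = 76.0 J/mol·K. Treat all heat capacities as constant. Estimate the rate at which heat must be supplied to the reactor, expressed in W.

Q_in = 127 W

Extent of reaction ξ = 0.671 × 18.8 = 12.615 mol/h
Reaction term: ξ·ΔH°_rxn = 12.615 × -10.2 = -128.67 kJ/h
Sensible, feed 45.9→25 °C: -106.09 kJ/h
Outlet flows (mol/h): A 6.1852, B 6.1852, C 12.615, H₂O 12.615
Sensible, products 25→146 °C: 692.04 kJ/h
Q = ΔH = 457.28 kJ/h = 0.12702 kW
Heat supplied = 127.02 W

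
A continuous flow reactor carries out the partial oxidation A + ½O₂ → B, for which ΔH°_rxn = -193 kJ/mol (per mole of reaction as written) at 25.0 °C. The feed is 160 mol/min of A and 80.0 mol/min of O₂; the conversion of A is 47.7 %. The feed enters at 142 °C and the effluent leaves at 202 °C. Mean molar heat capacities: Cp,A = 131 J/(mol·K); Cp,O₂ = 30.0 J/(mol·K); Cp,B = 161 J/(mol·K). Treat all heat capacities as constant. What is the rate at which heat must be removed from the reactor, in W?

Q_out = 219000 W

Extent of reaction ξ = 0.477 × 160 = 76.32 mol/min
Reaction term: ξ·ΔH°_rxn = 76.32 × -193 = -14730 kJ/min
Sensible, feed 142→25 °C: -2733.1 kJ/min
Outlet flows (mol/min): A 83.68, O₂ 41.84, B 76.32
Sensible, products 25→202 °C: 4337.3 kJ/min
Q = ΔH = -13126 kJ/min = -218.76 kW
Heat removed = 218760 W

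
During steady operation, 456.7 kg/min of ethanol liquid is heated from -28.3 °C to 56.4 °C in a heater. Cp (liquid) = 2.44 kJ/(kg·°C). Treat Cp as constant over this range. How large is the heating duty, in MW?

Q = 1.57 MW

Q = ṁ·Cp·ΔT = 456.7 × 2.44 × (56.4 − -28.3) = 94385 kJ/min
Converting: 94385 / 60 s = 1573.1 kW
Heating duty = 1.5731 MW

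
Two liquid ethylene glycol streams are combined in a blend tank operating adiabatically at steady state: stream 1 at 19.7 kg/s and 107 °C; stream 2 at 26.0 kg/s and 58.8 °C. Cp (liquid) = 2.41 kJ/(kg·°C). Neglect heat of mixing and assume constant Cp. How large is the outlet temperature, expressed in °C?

Energy balance with Q = 0: Σ ṁᵢCp,ᵢ(T_out − Tᵢ) = 0
Σ ṁᵢCp,ᵢTᵢ = 19.7×2.41×107 + 26.0×2.41×58.8 = 8764.4
Σ ṁᵢCp,ᵢ = 19.7×2.41 + 26.0×2.41 = 110.14
T_out = 8764.4 / 110.14 = 79.578 °C

T_out = 79.6 °C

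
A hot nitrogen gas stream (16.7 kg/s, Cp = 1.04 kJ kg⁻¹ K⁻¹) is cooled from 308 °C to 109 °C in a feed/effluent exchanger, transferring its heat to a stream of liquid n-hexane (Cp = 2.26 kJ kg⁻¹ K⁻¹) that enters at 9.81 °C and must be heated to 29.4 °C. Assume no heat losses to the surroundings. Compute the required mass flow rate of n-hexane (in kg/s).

ṁ_c = 78.1 kg/s

Heat released by hot stream: Q = 16.7 × 1.04 × (308 − 109) = 3456.2 kJ/s
Energy balance on cold side (adiabatic exchanger): Q = ṁ_c·Cp_c·(T_c,out − T_c,in)
ṁ_c = 3456.2 / [2.26 × (29.4 − 9.81)] = 78.066 kg/s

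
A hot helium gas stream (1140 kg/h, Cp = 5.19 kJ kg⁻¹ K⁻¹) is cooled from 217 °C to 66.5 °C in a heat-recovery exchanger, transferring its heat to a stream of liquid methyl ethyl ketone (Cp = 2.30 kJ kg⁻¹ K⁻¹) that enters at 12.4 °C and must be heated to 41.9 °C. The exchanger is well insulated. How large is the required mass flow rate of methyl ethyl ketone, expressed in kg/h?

ṁ_c = 13100 kg/h

Heat released by hot stream: Q = 1140 × 5.19 × (217 − 66.5) = 890450 kJ/h
Energy balance on cold side (adiabatic exchanger): Q = ṁ_c·Cp_c·(T_c,out − T_c,in)
ṁ_c = 890450 / [2.30 × (41.9 − 12.4)] = 13124 kg/h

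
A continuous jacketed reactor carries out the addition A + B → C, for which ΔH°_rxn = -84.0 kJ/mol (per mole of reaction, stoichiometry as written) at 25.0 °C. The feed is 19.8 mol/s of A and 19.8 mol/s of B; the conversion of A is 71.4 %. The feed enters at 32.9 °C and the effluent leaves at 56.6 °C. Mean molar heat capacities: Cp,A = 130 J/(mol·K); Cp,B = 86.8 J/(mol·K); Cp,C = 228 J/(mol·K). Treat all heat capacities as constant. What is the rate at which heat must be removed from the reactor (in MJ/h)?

Extent of reaction ξ = 0.714 × 19.8 = 14.137 mol/s
Reaction term: ξ·ΔH°_rxn = 14.137 × -84.0 = -1187.5 kJ/s
Sensible, feed 32.9→25 °C: -33.912 kJ/s
Outlet flows (mol/s): A 5.6628, B 5.6628, C 14.137
Sensible, products 25→56.6 °C: 140.65 kJ/s
Q = ΔH = -1080.8 kJ/s = -1080.8 kW
Heat removed = 3890.8 MJ/h

Q_out = 3890 MJ/h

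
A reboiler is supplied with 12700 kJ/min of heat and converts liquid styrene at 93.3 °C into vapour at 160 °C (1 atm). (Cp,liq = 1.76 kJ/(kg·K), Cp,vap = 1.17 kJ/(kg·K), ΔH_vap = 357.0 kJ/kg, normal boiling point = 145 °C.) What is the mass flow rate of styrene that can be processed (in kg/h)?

Δh = 1.76×(145−93.3) + 357.0 + 1.17×(160−145) = 465.54 kJ/kg
Q = 12700 kJ/min = 211.67 kJ/s = 762000 kJ/h
ṁ = Q/Δh = 762000 / 465.54 = 1636.8 kg/h

ṁ = 1640 kg/h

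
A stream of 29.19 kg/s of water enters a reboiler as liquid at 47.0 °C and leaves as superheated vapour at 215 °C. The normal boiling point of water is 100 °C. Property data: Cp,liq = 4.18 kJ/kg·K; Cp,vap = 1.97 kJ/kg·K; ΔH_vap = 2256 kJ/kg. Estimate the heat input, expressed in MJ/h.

Q = 284000 MJ/h

liquid 47.0→100 °C: 221.54 kJ/kg
vaporisation at 100 °C: 2256 kJ/kg
vapour 100→215 °C: 226.55 kJ/kg
Δh = 221.54 + 2256 + 226.55 = 2704.1 kJ/kg
Q = ṁ·Δh = 29.19 kg/s × 2704.1 kJ/kg = 78932 kJ/s
|Q| = 78932 kW = 284160 MJ/h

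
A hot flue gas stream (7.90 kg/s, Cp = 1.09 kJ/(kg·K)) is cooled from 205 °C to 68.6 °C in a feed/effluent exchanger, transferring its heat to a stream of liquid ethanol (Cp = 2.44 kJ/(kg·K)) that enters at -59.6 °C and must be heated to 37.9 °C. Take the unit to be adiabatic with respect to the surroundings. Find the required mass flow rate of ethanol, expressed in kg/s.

ṁ_c = 4.94 kg/s

Heat released by hot stream: Q = 7.90 × 1.09 × (205 − 68.6) = 1174.5 kJ/s
Energy balance on cold side (adiabatic exchanger): Q = ṁ_c·Cp_c·(T_c,out − T_c,in)
ṁ_c = 1174.5 / [2.44 × (37.9 − -59.6)] = 4.9371 kg/s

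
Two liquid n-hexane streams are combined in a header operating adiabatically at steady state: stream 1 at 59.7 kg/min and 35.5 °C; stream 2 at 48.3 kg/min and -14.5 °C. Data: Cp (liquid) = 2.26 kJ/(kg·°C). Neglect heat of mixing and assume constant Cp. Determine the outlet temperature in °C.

Adiabatic, steady state ⇒ Σ ṁᵢCp,ᵢ(T_out − Tᵢ) = 0
Σ ṁᵢCp,ᵢTᵢ = 59.7×2.26×35.5 + 48.3×2.26×-14.5 = 3206.9
Σ ṁᵢCp,ᵢ = 59.7×2.26 + 48.3×2.26 = 244.08
T_out = 3206.9 / 244.08 = 13.139 °C

T_out = 13.1 °C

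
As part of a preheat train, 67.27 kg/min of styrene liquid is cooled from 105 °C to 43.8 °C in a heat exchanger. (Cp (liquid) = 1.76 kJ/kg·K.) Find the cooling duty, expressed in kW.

Q_c = 121 kW

Q = ṁ·Cp·ΔT = 67.27 × 1.76 × (43.8 − 105) = -7245.8 kJ/min
Converting: 7245.8 / 60 s = 120.76 kW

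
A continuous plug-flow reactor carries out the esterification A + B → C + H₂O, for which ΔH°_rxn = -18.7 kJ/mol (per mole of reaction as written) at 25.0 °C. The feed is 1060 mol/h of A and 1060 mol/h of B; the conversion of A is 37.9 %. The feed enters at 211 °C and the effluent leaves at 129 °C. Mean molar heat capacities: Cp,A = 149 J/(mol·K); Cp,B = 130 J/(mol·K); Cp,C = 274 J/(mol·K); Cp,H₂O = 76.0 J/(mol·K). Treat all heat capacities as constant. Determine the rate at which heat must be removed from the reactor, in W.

Q_out = 8000 W

Extent of reaction ξ = 0.379 × 1060 = 401.74 mol/h
Reaction term: ξ·ΔH°_rxn = 401.74 × -18.7 = -7512.5 kJ/h
Sensible, feed 211→25 °C: -55008 kJ/h
Outlet flows (mol/h): A 658.26, B 658.26, C 401.74, H₂O 401.74
Sensible, products 25→129 °C: 33723 kJ/h
Q = ΔH = -28797 kJ/h = -7.9991 kW
Heat removed = 7999.1 W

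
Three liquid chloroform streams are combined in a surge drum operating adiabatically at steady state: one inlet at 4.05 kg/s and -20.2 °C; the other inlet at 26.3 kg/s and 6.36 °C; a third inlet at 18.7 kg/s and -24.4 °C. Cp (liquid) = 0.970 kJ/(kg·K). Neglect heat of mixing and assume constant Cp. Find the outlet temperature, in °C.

T_out = -7.56 °C

Energy balance with Q = 0: Σ ṁᵢCp,ᵢ(T_out − Tᵢ) = 0
Σ ṁᵢCp,ᵢTᵢ = 4.05×0.970×-20.2 + 26.3×0.970×6.36 + 18.7×0.970×-24.4 = -359.7
Σ ṁᵢCp,ᵢ = 4.05×0.970 + 26.3×0.970 + 18.7×0.970 = 47.578
T_out = -359.7 / 47.578 = -7.5601 °C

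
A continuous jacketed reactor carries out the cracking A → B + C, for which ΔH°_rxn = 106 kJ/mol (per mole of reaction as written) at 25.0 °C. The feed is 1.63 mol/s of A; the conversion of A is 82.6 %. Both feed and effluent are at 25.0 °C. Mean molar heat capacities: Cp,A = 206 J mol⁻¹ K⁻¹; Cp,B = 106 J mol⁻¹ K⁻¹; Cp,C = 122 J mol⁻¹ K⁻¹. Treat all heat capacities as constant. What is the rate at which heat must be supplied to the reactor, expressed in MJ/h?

Q_in = 514 MJ/h

Extent of reaction ξ = 0.826 × 1.63 = 1.3464 mol/s
Reaction term: ξ·ΔH°_rxn = 1.3464 × 106 = 142.72 kJ/s
Q = ΔH = 142.72 kJ/s = 142.72 kW
Heat supplied = 513.78 MJ/h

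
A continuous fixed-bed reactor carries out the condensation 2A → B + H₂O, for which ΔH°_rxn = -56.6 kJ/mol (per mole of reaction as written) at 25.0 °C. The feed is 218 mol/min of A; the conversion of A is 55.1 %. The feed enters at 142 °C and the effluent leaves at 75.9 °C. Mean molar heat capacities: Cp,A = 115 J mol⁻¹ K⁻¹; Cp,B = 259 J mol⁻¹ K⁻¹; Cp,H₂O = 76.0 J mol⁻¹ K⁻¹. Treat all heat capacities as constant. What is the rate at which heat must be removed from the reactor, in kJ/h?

Extent of reaction ξ = 0.551 × 218 / 2 = 60.059 mol/min
Reaction term: ξ·ΔH°_rxn = 60.059 × -56.6 = -3399.3 kJ/min
Sensible, feed 142→25 °C: -2933.2 kJ/min
Outlet flows (mol/min): A 97.882, B 60.059, H₂O 60.059
Sensible, products 25→75.9 °C: 1597 kJ/min
Q = ΔH = -4735.5 kJ/min = -78.925 kW
Heat removed = 284130 kJ/h

Q_out = 284000 kJ/h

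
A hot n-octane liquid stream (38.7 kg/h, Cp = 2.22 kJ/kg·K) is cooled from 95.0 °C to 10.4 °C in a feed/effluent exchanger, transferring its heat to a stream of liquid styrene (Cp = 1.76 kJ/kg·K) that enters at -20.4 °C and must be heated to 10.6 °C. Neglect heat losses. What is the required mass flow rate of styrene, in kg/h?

Heat released by hot stream: Q = 38.7 × 2.22 × (95.0 − 10.4) = 7268.3 kJ/h
Energy balance on cold side (adiabatic exchanger): Q = ṁ_c·Cp_c·(T_c,out − T_c,in)
ṁ_c = 7268.3 / [1.76 × (10.6 − -20.4)] = 133.22 kg/h

ṁ_c = 133 kg/h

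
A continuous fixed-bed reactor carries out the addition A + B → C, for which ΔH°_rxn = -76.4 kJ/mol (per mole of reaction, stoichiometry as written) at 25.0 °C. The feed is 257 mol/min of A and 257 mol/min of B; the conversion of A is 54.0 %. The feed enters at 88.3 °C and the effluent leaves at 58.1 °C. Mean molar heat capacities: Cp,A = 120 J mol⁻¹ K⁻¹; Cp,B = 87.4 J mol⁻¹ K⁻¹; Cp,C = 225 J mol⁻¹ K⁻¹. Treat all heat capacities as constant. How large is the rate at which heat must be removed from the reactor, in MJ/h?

Extent of reaction ξ = 0.540 × 257 = 138.78 mol/min
Reaction term: ξ·ΔH°_rxn = 138.78 × -76.4 = -10603 kJ/min
Sensible, feed 88.3→25 °C: -3374 kJ/min
Outlet flows (mol/min): A 118.22, B 118.22, C 138.78
Sensible, products 25→58.1 °C: 1845.1 kJ/min
Q = ΔH = -12132 kJ/min = -202.19 kW
Heat removed = 727.9 MJ/h

Q_out = 728 MJ/h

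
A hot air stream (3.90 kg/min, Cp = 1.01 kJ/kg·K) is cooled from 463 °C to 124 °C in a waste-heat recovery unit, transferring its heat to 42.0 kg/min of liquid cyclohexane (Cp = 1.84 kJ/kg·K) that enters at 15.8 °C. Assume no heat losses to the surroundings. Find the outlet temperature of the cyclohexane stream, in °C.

T_c,out = 33.1 °C

Heat released by hot stream: Q = 3.90 × 1.01 × (463 − 124) = 1335.3 kJ/min
Energy balance on cold side (adiabatic exchanger): Q = ṁ_c·Cp_c·(T_c,out − T_c,in)
T_c,out = 15.8 + 1335.3/(42.0 × 1.84) = 33.079 °C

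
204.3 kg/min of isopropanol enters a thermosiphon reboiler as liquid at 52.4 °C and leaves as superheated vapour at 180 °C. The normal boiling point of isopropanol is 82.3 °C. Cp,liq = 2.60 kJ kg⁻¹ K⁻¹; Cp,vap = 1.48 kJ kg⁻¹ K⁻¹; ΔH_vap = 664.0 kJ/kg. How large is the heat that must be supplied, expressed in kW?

Q = 3020 kW

liquid 52.4→82.3 °C: 77.74 kJ/kg
vaporisation at 82.3 °C: 664 kJ/kg
vapour 82.3→180 °C: 144.6 kJ/kg
Δh = 77.74 + 664 + 144.6 = 886.34 kJ/kg
Q = ṁ·Δh = 204.3 kg/min × 886.34 kJ/kg = 181080 kJ/min
|Q| = 3018 kW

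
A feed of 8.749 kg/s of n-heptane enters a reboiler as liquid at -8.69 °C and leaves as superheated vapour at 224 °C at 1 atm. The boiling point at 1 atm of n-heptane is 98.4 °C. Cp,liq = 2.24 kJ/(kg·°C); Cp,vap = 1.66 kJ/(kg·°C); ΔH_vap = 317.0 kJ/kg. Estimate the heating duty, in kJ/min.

Q = 402000 kJ/min

liquid -8.69→98.4 °C: 239.88 kJ/kg
vaporisation at 98.4 °C: 317 kJ/kg
vapour 98.4→224 °C: 208.5 kJ/kg
Δh = 239.88 + 317 + 208.5 = 765.38 kJ/kg
Q = ṁ·Δh = 8.749 kg/s × 765.38 kJ/kg = 6696.3 kJ/s
|Q| = 6696.3 kW = 401780 kJ/min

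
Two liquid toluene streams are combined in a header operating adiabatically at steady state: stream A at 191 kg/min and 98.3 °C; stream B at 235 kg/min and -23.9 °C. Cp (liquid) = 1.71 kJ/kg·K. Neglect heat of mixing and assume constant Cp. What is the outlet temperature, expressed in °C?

T_out = 30.9 °C

Adiabatic, steady state ⇒ Σ ṁᵢCp,ᵢ(T_out − Tᵢ) = 0
Σ ṁᵢCp,ᵢTᵢ = 191×1.71×98.3 + 235×1.71×-23.9 = 22502
Σ ṁᵢCp,ᵢ = 191×1.71 + 235×1.71 = 728.46
T_out = 22502 / 728.46 = 30.889 °C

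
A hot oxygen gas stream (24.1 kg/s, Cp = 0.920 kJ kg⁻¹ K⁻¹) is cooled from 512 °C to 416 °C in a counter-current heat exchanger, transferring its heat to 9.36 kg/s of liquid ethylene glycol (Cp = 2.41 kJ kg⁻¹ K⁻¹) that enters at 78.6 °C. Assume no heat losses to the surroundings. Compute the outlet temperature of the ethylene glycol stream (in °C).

T_c,out = 173 °C

Heat released by hot stream: Q = 24.1 × 0.920 × (512 − 416) = 2128.5 kJ/s
Energy balance on cold side (adiabatic exchanger): Q = ṁ_c·Cp_c·(T_c,out − T_c,in)
T_c,out = 78.6 + 2128.5/(9.36 × 2.41) = 172.96 °C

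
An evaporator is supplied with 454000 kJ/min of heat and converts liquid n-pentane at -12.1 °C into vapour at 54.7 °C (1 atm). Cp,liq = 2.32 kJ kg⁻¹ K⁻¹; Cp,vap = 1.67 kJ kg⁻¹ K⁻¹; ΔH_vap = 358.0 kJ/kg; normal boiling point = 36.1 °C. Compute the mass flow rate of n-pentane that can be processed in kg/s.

Δh = 2.32×(36.1−-12.1) + 358.0 + 1.67×(54.7−36.1) = 500.89 kJ/kg
Q = 454000 kJ/min = 7566.7 kJ/s = 7566.7 kJ/s
ṁ = Q/Δh = 7566.7 / 500.89 = 15.107 kg/s

ṁ = 15.1 kg/s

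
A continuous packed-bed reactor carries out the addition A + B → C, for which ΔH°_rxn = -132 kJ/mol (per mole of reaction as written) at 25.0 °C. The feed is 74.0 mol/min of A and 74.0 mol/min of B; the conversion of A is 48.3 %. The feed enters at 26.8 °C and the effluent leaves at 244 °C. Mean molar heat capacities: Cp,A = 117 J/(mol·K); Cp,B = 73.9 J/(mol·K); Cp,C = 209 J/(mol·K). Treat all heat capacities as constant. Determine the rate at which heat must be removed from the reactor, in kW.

Q_out = 25.1 kW

Extent of reaction ξ = 0.483 × 74.0 = 35.742 mol/min
Reaction term: ξ·ΔH°_rxn = 35.742 × -132 = -4717.9 kJ/min
Sensible, feed 26.8→25 °C: -25.428 kJ/min
Outlet flows (mol/min): A 38.258, B 38.258, C 35.742
Sensible, products 25→244 °C: 3235.4 kJ/min
Q = ΔH = -1508 kJ/min = -25.133 kW
Heat removed = 25.133 kW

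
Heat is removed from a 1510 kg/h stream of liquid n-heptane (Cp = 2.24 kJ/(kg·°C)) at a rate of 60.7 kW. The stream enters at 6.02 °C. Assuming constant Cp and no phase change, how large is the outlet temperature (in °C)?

T_out = -58.6 °C

Q = 60.7 kW = 218520 kJ/h
ΔT = Q/(ṁ·Cp) = 218520/(1510×2.24) = 64.605 K
T_out = 6.02 − 64.605 = -58.585 °C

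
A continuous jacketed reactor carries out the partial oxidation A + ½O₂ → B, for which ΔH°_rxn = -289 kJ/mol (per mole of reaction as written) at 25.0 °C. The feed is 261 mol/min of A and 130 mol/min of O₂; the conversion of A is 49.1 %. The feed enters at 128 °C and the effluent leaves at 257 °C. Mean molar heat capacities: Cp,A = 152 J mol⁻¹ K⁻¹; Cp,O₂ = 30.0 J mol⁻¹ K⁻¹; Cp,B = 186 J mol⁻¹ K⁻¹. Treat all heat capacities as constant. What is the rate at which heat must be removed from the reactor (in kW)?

Q_out = 514 kW

Extent of reaction ξ = 0.491 × 261 = 128.15 mol/min
Reaction term: ξ·ΔH°_rxn = 128.15 × -289 = -37036 kJ/min
Sensible, feed 128→25 °C: -4487.9 kJ/min
Outlet flows (mol/min): A 132.85, O₂ 65.924, B 128.15
Sensible, products 25→257 °C: 10674 kJ/min
Q = ΔH = -30850 kJ/min = -514.17 kW
Heat removed = 514.17 kW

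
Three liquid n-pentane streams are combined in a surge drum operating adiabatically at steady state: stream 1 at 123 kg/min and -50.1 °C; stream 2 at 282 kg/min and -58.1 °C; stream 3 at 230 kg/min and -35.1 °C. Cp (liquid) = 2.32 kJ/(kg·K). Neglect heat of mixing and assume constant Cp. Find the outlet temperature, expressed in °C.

Adiabatic, steady state ⇒ Σ ṁᵢCp,ᵢ(T_out − Tᵢ) = 0
T_out = Σ ṁᵢCp,ᵢTᵢ / Σ ṁᵢCp,ᵢ
      = -71037 / 1473.2 = -48.22 °C

T_out = -48.2 °C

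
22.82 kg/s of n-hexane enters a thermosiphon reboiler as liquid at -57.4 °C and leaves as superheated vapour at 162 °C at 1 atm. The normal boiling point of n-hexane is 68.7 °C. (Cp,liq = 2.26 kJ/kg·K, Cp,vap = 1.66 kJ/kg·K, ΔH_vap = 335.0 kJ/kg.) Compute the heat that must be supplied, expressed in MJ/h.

Q = 63700 MJ/h

liquid -57.4→68.7 °C: 284.99 kJ/kg
vaporisation at 68.7 °C: 335 kJ/kg
vapour 68.7→162 °C: 154.88 kJ/kg
Δh = 284.99 + 335 + 154.88 = 774.86 kJ/kg
Q = ṁ·Δh = 22.82 kg/s × 774.86 kJ/kg = 17682 kJ/s
|Q| = 17682 kW = 63657 MJ/h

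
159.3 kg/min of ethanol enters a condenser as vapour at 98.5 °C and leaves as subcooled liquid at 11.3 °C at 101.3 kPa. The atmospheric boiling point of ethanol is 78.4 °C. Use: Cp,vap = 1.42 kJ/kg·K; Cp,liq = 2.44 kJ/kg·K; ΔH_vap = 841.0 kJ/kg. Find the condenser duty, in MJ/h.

vapour 98.5→78.4 °C: -28.542 kJ/kg
condensation at 78.4 °C: -841 kJ/kg
liquid 78.4→11.3 °C: -163.72 kJ/kg
Δh = -28.542 + -841 + -163.72 = -1033.3 kJ/kg
Q = ṁ·Δh = 159.3 kg/min × -1033.3 kJ/kg = -164600 kJ/min
|Q| = 2743.3 kW = 9876 MJ/h

Q_c = 9880 MJ/h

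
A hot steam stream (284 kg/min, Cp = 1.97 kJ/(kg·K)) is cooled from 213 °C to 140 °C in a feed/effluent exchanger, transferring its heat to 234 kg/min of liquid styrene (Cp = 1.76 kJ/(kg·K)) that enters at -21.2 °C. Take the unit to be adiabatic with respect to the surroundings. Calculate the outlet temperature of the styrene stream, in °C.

T_c,out = 78.0 °C

Heat released by hot stream: Q = 284 × 1.97 × (213 − 140) = 40842 kJ/min
Energy balance on cold side (adiabatic exchanger): Q = ṁ_c·Cp_c·(T_c,out − T_c,in)
T_c,out = -21.2 + 40842/(234 × 1.76) = 77.97 °C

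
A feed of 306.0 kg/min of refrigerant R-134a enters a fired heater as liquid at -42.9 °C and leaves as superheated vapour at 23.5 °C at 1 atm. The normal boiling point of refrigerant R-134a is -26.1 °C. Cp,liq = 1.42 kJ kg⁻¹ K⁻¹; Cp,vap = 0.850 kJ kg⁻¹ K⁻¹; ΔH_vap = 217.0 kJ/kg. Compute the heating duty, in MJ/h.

Q = 5200 MJ/h

liquid -42.9→-26.1 °C: 23.856 kJ/kg
vaporisation at -26.1 °C: 217 kJ/kg
vapour -26.1→23.5 °C: 42.16 kJ/kg
Δh = 23.856 + 217 + 42.16 = 283.02 kJ/kg
Q = ṁ·Δh = 306.0 kg/min × 283.02 kJ/kg = 86603 kJ/min
|Q| = 1443.4 kW = 5196.2 MJ/h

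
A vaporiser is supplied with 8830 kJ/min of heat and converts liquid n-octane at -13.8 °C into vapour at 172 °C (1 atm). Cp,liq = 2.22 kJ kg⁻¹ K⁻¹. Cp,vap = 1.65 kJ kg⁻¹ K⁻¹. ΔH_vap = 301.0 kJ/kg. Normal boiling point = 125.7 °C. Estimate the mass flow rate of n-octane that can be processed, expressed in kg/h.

ṁ = 771 kg/h

Δh = 2.22×(125.7−-13.8) + 301.0 + 1.65×(172−125.7) = 687.09 kJ/kg
Q = 8830 kJ/min = 147.17 kJ/s = 529800 kJ/h
ṁ = Q/Δh = 529800 / 687.09 = 771.08 kg/h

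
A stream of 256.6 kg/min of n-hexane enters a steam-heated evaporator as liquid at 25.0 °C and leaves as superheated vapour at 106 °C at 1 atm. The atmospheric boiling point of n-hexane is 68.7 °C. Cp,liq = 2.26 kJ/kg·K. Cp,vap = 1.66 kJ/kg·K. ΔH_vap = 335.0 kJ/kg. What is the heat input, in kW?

Q = 2120 kW

liquid 25.0→68.7 °C: 98.762 kJ/kg
vaporisation at 68.7 °C: 335 kJ/kg
vapour 68.7→106 °C: 61.918 kJ/kg
Δh = 98.762 + 335 + 61.918 = 495.68 kJ/kg
Q = ṁ·Δh = 256.6 kg/min × 495.68 kJ/kg = 127190 kJ/min
|Q| = 2119.9 kW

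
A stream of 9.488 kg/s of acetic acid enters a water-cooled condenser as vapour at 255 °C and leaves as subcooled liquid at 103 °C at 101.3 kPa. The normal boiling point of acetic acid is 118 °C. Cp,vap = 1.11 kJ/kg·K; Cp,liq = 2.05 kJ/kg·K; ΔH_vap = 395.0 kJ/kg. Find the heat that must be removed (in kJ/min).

Q_c = 329000 kJ/min

vapour 255→118 °C: -152.07 kJ/kg
condensation at 118 °C: -395 kJ/kg
liquid 118→103 °C: -30.75 kJ/kg
Δh = -152.07 + -395 + -30.75 = -577.82 kJ/kg
Q = ṁ·Δh = 9.488 kg/s × -577.82 kJ/kg = -5482.4 kJ/s
|Q| = 5482.4 kW = 328940 kJ/min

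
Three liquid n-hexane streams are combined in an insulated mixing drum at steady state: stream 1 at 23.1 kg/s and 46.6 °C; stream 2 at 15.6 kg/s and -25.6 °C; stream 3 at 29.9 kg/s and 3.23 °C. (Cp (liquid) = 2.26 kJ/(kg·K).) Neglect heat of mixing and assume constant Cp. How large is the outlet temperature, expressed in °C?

Energy balance with Q = 0: Σ ṁᵢCp,ᵢ(T_out − Tᵢ) = 0
Σ ṁᵢCp,ᵢTᵢ = 23.1×2.26×46.6 + 15.6×2.26×-25.6 + 29.9×2.26×3.23 = 1748.5
Σ ṁᵢCp,ᵢ = 23.1×2.26 + 15.6×2.26 + 29.9×2.26 = 155.04
T_out = 1748.5 / 155.04 = 11.278 °C

T_out = 11.3 °C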